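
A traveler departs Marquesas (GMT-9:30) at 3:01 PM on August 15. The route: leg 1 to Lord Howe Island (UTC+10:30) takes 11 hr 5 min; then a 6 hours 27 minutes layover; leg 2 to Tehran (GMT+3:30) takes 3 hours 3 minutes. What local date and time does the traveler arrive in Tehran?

12:36 AM on August 17

Convert departure to UTC: 3:01 PM + 9:30 = 12:31 AM UTC on Aug 16.
Add 11 hours 5 minutes leg 1 → 11:36 AM UTC.
Add 6 hours 27 minutes layover in Lord Howe Island → 6:03 PM UTC.
Add 3 hours 3 minutes leg 2 → 9:06 PM UTC.
Tehran is UTC+3:30, so local arrival = 9:06 PM + 3:30 = 12:36 AM on Aug 17.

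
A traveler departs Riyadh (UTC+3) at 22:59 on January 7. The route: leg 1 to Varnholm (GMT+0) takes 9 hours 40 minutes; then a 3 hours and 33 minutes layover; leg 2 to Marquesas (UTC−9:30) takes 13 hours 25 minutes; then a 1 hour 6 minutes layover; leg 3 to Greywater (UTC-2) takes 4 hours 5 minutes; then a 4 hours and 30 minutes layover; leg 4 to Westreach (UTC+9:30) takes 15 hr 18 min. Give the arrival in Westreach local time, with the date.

09:06 on January 10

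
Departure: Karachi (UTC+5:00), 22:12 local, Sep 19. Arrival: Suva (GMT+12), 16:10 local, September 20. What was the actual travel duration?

10 hours 58 minutes

Departure in UTC: 22:12 − 5:00 = 17:12 on Sep 19.
Arrival in UTC: 16:10 − 12:00 = 04:10 on Sep 20.
Elapsed = 04:10 − 17:12 (+1 day) = 10 hours 58 minutes.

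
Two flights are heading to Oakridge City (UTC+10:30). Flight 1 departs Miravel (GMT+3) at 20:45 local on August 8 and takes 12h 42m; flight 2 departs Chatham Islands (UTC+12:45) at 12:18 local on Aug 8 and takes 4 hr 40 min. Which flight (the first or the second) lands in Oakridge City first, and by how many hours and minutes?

Flight 1 in UTC: 20:45 − 3:00 = 17:45 on Aug 8.
+12 hours 42 minutes → arrive 06:27 UTC on Aug 9.
Flight 2 in UTC: 12:18 − 12:45 = 23:33 on Aug 7.
+4 hours and 40 minutes → arrive 04:13 UTC on Aug 8.
Flight 2 lands earlier by 26 hours 14 minutes.

the second, by 26 hours 14 minutes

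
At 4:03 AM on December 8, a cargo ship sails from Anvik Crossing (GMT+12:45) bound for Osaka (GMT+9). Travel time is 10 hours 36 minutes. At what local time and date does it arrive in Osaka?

10:54 AM on Dec 8

Convert departure to UTC: 4:03 AM − 12:45 = 3:18 PM UTC on Dec 7.
Add 10 hours and 36 minutes travel time → 1:54 AM UTC (Dec 8).
Osaka is UTC+9:00, so local arrival = 1:54 AM + 9:00 = 10:54 AM on Dec 8.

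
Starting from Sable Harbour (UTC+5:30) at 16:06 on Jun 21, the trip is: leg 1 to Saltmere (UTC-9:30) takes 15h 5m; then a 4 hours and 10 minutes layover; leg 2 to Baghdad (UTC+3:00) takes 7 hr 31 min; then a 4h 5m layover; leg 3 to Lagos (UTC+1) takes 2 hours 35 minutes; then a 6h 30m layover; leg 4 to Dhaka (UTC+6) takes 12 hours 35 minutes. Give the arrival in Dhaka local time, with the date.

Convert departure to UTC: 16:06 − 5:30 = 10:36 UTC on Jun 21.
Add 15 hours and 5 minutes leg 1 → 01:41 UTC (Jun 22).
Add 4 hours 10 minutes layover in Saltmere → 05:51 UTC.
Add 7 hours and 31 minutes leg 2 → 13:22 UTC.
Add 4 hours 5 minutes layover in Baghdad → 17:27 UTC.
Add 2 hours and 35 minutes leg 3 → 20:02 UTC.
Add 6 hours 30 minutes layover in Lagos → 02:32 UTC (Jun 23).
Add 12 hours 35 minutes leg 4 → 15:07 UTC.
Dhaka is UTC+6:00, so local arrival = 15:07 + 6:00 = 21:07 on Jun 23.

21:07 on June 23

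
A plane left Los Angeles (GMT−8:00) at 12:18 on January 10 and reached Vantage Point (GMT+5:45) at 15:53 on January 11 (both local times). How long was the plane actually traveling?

Departure in UTC: 12:18 + 8:00 = 20:18 on Jan 10.
Arrival in UTC: 15:53 − 5:45 = 10:08 on Jan 11.
Elapsed = 10:08 − 20:18 (+1 day) = 13 hours 50 minutes.

13 hours 50 minutes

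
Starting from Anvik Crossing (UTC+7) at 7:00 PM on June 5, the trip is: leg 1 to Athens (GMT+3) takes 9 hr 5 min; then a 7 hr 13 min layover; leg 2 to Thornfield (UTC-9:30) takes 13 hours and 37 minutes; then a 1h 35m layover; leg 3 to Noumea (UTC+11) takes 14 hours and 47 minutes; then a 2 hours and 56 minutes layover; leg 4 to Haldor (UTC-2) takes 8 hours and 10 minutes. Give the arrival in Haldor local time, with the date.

7:23 PM on June 7

Convert departure to UTC: 7:00 PM − 7:00 = 12:00 PM UTC on Jun 5.
Add 9 hours and 5 minutes leg 1 → 9:05 PM UTC.
Add 7 hours 13 minutes layover in Athens → 4:18 AM UTC (Jun 6).
Add 13 hours and 37 minutes leg 2 → 5:55 PM UTC.
Add 1 hour and 35 minutes layover in Thornfield → 7:30 PM UTC.
Add 14 hours 47 minutes leg 3 → 10:17 AM UTC (Jun 7).
Add 2 hours 56 minutes layover in Noumea → 1:13 PM UTC.
Add 8 hours 10 minutes leg 4 → 9:23 PM UTC.
Haldor is UTC−2:00, so local arrival = 9:23 PM − 2:00 = 7:23 PM on Jun 7.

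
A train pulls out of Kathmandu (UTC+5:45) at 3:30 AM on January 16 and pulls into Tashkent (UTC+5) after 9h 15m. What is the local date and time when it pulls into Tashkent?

Convert departure to UTC: 3:30 AM − 5:45 = 9:45 PM UTC on Jan 15.
Add 9 hours 15 minutes travel time → 7:00 AM UTC (Jan 16).
Tashkent is UTC+5:00, so local arrival = 7:00 AM + 5:00 = 12:00 PM on Jan 16.

12:00 PM on Jan 16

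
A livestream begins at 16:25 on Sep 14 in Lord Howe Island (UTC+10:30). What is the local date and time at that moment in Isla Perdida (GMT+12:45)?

Isla Perdida is 2:15 ahead of Lord Howe Island.
Shift by the zone difference: 16:25 + 2:15 = 18:40 on Sep 14 in Isla Perdida.

18:40 on September 14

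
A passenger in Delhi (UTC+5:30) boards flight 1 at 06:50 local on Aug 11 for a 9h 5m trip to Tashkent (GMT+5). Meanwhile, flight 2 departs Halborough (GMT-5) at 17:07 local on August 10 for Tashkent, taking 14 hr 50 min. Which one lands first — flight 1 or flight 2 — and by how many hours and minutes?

Flight 1 in UTC: 06:50 − 5:30 = 01:20 on Aug 11.
+9 hours 5 minutes → arrive 10:25 UTC on Aug 11.
Flight 2 in UTC: 17:07 + 5:00 = 22:07 on Aug 10.
+14 hours and 50 minutes → arrive 12:57 UTC on Aug 11.
Flight 1 lands earlier by 2 hours 32 minutes.

the first, by 2 hours 32 minutes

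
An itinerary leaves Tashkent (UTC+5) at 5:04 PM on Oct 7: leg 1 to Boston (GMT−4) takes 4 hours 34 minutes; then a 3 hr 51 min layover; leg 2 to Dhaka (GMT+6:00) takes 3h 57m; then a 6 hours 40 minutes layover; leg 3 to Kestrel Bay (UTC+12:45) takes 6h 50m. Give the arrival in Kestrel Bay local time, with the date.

Convert departure to UTC: 5:04 PM − 5:00 = 12:04 PM UTC on Oct 7.
Add 4 hours 34 minutes leg 1 → 4:38 PM UTC.
Add 3 hours and 51 minutes layover in Boston → 8:29 PM UTC.
Add 3 hours 57 minutes leg 2 → 12:26 AM UTC (Oct 8).
Add 6 hours 40 minutes layover in Dhaka → 7:06 AM UTC.
Add 6 hours 50 minutes leg 3 → 1:56 PM UTC.
Kestrel Bay is UTC+12:45, so local arrival = 1:56 PM + 12:45 = 2:41 AM on Oct 9.

2:41 AM on Oct 9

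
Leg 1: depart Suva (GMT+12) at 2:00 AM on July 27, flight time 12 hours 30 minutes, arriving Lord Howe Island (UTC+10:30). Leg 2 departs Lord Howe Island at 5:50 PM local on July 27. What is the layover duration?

4 hours 50 minutes

Convert departure to UTC: 2:00 AM − 12:00 = 2:00 PM UTC on Jul 26.
Add 12 hours and 30 minutes flight time → 2:30 AM UTC (Jul 27).
Lord Howe Island is UTC+10:30, so local arrival = 2:30 AM + 10:30 = 1:00 PM on Jul 27.
Layover = 5:50 PM − 1:00 PM = 4 hours 50 minutes.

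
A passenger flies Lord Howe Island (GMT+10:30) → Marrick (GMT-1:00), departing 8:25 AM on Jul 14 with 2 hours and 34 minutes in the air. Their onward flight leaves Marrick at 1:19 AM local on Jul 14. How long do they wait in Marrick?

1 hour 50 minutes

Convert departure to UTC: 8:25 AM − 10:30 = 9:55 PM UTC on Jul 13.
Add 2 hours 34 minutes flight time → 12:29 AM UTC (Jul 14).
Marrick is UTC−1:00, so local arrival = 12:29 AM − 1:00 = 11:29 PM on Jul 13.
Layover = 1:19 AM − 11:29 PM (+1 day) = 1 hour 50 minutes.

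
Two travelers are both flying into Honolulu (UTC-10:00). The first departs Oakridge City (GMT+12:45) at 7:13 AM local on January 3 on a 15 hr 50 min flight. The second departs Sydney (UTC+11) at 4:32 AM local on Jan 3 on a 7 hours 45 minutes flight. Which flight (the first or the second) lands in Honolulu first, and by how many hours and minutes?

the second, by 9 hours 1 minute

Flight 1 in UTC: 7:13 AM − 12:45 = 6:28 PM on Jan 2.
+15 hours 50 minutes → arrive 10:18 AM UTC on Jan 3.
Flight 2 in UTC: 4:32 AM − 11:00 = 5:32 PM on Jan 2.
+7 hours 45 minutes → arrive 1:17 AM UTC on Jan 3.
Flight 2 lands earlier by 9 hours 1 minute.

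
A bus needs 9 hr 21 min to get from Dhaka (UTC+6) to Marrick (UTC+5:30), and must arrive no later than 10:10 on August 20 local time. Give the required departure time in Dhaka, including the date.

Target arrival in UTC: 10:10 − 5:30 = 04:40 on Aug 20.
Subtract 9 hours 21 minutes → departure 19:19 UTC on Aug 19.
Dhaka is UTC+6:00: 19:19 + 6:00 = 01:19 on Aug 20.

01:19 on Aug 20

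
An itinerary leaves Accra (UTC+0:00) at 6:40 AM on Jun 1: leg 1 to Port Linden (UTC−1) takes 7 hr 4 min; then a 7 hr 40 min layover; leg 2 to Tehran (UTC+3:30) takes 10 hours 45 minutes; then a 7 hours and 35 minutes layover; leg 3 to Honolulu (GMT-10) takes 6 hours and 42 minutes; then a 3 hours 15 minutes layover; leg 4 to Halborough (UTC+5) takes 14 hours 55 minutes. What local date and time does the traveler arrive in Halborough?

Accra is at UTC+0, so departure is already 6:40 AM UTC on Jun 1.
Add 7 hours and 4 minutes leg 1 → 1:44 PM UTC.
Add 7 hours 40 minutes layover in Port Linden → 9:24 PM UTC.
Add 10 hours and 45 minutes leg 2 → 8:09 AM UTC (Jun 2).
Add 7 hours and 35 minutes layover in Tehran → 3:44 PM UTC.
Add 6 hours 42 minutes leg 3 → 10:26 PM UTC.
Add 3 hours and 15 minutes layover in Honolulu → 1:41 AM UTC (Jun 3).
Add 14 hours and 55 minutes leg 4 → 4:36 PM UTC.
Halborough is UTC+5:00, so local arrival = 4:36 PM + 5:00 = 9:36 PM on Jun 3.

9:36 PM on June 3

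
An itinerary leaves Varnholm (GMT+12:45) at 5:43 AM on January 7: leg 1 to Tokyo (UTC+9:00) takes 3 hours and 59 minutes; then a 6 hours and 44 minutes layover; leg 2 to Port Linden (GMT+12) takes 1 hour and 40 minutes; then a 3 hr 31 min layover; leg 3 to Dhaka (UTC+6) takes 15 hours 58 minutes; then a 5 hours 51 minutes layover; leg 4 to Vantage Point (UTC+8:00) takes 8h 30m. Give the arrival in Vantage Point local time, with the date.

Convert departure to UTC: 5:43 AM − 12:45 = 4:58 PM UTC on Jan 6.
Add 3 hours 59 minutes leg 1 → 8:57 PM UTC.
Add 6 hours 44 minutes layover in Tokyo → 3:41 AM UTC (Jan 7).
Add 1 hour 40 minutes leg 2 → 5:21 AM UTC.
Add 3 hours and 31 minutes layover in Port Linden → 8:52 AM UTC.
Add 15 hours 58 minutes leg 3 → 12:50 AM UTC (Jan 8).
Add 5 hours 51 minutes layover in Dhaka → 6:41 AM UTC.
Add 8 hours 30 minutes leg 4 → 3:11 PM UTC.
Vantage Point is UTC+8:00, so local arrival = 3:11 PM + 8:00 = 11:11 PM on Jan 8.

11:11 PM on Jan 8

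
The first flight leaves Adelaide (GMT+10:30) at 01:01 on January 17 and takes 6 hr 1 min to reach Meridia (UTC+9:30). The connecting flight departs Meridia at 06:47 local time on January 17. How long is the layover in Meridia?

Convert departure to UTC: 01:01 − 10:30 = 14:31 UTC on Jan 16.
Add 6 hours 1 minute flight time → 20:32 UTC.
Meridia is UTC+9:30, so local arrival = 20:32 + 9:30 = 06:02 on Jan 17.
Layover = 06:47 − 06:02 = 45 minutes.

45 minutes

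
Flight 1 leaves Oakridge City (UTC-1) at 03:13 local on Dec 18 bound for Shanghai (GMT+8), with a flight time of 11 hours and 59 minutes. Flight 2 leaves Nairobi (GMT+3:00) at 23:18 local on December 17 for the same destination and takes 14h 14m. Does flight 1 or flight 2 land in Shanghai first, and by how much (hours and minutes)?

Flight 1 in UTC: 03:13 + 1:00 = 04:13 on Dec 18.
+11 hours and 59 minutes → arrive 16:12 UTC on Dec 18.
Flight 2 in UTC: 23:18 − 3:00 = 20:18 on Dec 17.
+14 hours 14 minutes → arrive 10:32 UTC on Dec 18.
Flight 2 lands earlier by 5 hours 40 minutes.

the second, by 5 hours 40 minutes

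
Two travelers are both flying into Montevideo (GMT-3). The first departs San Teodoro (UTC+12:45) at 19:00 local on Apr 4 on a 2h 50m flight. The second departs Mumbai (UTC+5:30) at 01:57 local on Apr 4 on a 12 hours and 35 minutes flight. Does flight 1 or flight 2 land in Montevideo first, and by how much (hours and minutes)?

Flight 1 in UTC: 19:00 − 12:45 = 06:15 on Apr 4.
+2 hours and 50 minutes → arrive 09:05 UTC on Apr 4.
Flight 2 in UTC: 01:57 − 5:30 = 20:27 on Apr 3.
+12 hours 35 minutes → arrive 09:02 UTC on Apr 4.
Flight 2 lands earlier by 3 minutes.

the second, by 3 minutes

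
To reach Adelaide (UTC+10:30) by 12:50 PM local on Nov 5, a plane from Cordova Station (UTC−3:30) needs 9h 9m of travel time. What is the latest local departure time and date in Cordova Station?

Target arrival in UTC: 12:50 PM − 10:30 = 2:20 AM on Nov 5.
Subtract 9 hours 9 minutes → departure 5:11 PM UTC on Nov 4.
Cordova Station is UTC−3:30: 5:11 PM − 3:30 = 1:41 PM on Nov 4.

1:41 PM on Nov 4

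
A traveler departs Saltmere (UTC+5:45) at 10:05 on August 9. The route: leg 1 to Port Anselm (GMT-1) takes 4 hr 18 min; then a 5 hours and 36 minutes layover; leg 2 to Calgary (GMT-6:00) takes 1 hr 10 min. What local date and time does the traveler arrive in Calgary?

Convert departure to UTC: 10:05 − 5:45 = 04:20 UTC on Aug 9.
Add 4 hours 18 minutes leg 1 → 08:38 UTC.
Add 5 hours and 36 minutes layover in Port Anselm → 14:14 UTC.
Add 1 hour 10 minutes leg 2 → 15:24 UTC.
Calgary is UTC−6:00, so local arrival = 15:24 − 6:00 = 09:24 on Aug 9.

09:24 on Aug 9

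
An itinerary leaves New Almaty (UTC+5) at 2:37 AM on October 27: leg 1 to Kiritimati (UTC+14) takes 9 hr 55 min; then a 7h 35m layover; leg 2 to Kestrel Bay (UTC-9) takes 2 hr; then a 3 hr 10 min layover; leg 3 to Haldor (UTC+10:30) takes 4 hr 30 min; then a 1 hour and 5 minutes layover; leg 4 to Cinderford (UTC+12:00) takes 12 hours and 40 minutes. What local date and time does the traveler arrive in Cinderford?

Convert departure to UTC: 2:37 AM − 5:00 = 9:37 PM UTC on Oct 26.
Add 9 hours and 55 minutes leg 1 → 7:32 AM UTC (Oct 27).
Add 7 hours and 35 minutes layover in Kiritimati → 3:07 PM UTC.
Add 2 hours leg 2 → 5:07 PM UTC.
Add 3 hours and 10 minutes layover in Kestrel Bay → 8:17 PM UTC.
Add 4 hours 30 minutes leg 3 → 12:47 AM UTC (Oct 28).
Add 1 hour and 5 minutes layover in Haldor → 1:52 AM UTC.
Add 12 hours 40 minutes leg 4 → 2:32 PM UTC.
Cinderford is UTC+12:00, so local arrival = 2:32 PM + 12:00 = 2:32 AM on Oct 29.

2:32 AM on October 29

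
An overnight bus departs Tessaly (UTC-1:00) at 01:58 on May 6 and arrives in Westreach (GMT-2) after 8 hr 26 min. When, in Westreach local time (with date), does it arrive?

09:24 on May 6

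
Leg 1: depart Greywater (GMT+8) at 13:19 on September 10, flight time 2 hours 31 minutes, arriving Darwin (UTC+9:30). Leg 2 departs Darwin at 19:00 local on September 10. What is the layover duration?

Convert departure to UTC: 13:19 − 8:00 = 05:19 UTC on Sep 10.
Add 2 hours 31 minutes flight time → 07:50 UTC.
Darwin is UTC+9:30, so local arrival = 07:50 + 9:30 = 17:20 on Sep 10.
Layover = 19:00 − 17:20 = 1 hour 40 minutes.

1 hour 40 minutes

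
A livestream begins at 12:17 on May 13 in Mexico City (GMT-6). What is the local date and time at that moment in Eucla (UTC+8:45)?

Eucla is 14:45 ahead of Mexico City.
Shift by the zone difference: 12:17 + 14:45 = 03:02 on May 14 in Eucla.

03:02 on May 14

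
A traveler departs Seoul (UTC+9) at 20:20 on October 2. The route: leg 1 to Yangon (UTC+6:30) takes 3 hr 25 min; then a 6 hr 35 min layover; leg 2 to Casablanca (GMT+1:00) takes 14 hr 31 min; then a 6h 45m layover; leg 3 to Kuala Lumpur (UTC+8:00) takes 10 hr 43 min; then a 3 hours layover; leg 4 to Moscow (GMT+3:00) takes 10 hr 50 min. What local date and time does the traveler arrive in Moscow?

Convert departure to UTC: 20:20 − 9:00 = 11:20 UTC on Oct 2.
Add 3 hours 25 minutes leg 1 → 14:45 UTC.
Add 6 hours 35 minutes layover in Yangon → 21:20 UTC.
Add 14 hours 31 minutes leg 2 → 11:51 UTC (Oct 3).
Add 6 hours and 45 minutes layover in Casablanca → 18:36 UTC.
Add 10 hours and 43 minutes leg 3 → 05:19 UTC (Oct 4).
Add 3 hours layover in Kuala Lumpur → 08:19 UTC.
Add 10 hours 50 minutes leg 4 → 19:09 UTC.
Moscow is UTC+3:00, so local arrival = 19:09 + 3:00 = 22:09 on Oct 4.

22:09 on October 4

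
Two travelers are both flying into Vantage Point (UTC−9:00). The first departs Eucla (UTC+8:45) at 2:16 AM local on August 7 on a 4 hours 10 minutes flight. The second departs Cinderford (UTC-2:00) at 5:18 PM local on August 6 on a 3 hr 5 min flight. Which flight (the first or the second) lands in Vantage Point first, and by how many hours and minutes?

Flight 1 in UTC: 2:16 AM − 8:45 = 5:31 PM on Aug 6.
+4 hours and 10 minutes → arrive 9:41 PM UTC on Aug 6.
Flight 2 in UTC: 5:18 PM + 2:00 = 7:18 PM on Aug 6.
+3 hours and 5 minutes → arrive 10:23 PM UTC on Aug 6.
Flight 1 lands earlier by 42 minutes.

the first, by 42 minutes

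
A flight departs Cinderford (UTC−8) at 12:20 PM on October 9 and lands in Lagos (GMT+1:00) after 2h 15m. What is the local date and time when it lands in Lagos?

Convert departure to UTC: 12:20 PM + 8:00 = 8:20 PM UTC on Oct 9.
Add 2 hours and 15 minutes travel time → 10:35 PM UTC.
Lagos is UTC+1:00, so local arrival = 10:35 PM + 1:00 = 11:35 PM on Oct 9.

11:35 PM on Oct 9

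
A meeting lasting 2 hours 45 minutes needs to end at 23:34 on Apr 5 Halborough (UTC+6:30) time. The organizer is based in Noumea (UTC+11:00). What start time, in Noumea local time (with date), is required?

01:19 on April 6

Target end time in UTC: 23:34 − 6:30 = 17:04 on Apr 5.
Subtract 2 hours and 45 minutes → start 14:19 UTC on Apr 5.
Noumea is UTC+11:00: 14:19 + 11:00 = 01:19 on Apr 6.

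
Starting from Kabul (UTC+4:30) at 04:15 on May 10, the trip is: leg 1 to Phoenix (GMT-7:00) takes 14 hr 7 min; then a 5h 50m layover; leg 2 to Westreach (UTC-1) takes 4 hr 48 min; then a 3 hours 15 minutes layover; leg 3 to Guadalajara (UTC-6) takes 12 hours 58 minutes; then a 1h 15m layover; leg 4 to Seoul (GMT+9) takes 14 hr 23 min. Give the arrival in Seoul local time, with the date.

17:21 on May 12

Convert departure to UTC: 04:15 − 4:30 = 23:45 UTC on May 9.
Add 14 hours 7 minutes leg 1 → 13:52 UTC (May 10).
Add 5 hours and 50 minutes layover in Phoenix → 19:42 UTC.
Add 4 hours and 48 minutes leg 2 → 00:30 UTC (May 11).
Add 3 hours 15 minutes layover in Westreach → 03:45 UTC.
Add 12 hours and 58 minutes leg 3 → 16:43 UTC.
Add 1 hour 15 minutes layover in Guadalajara → 17:58 UTC.
Add 14 hours 23 minutes leg 4 → 08:21 UTC (May 12).
Seoul is UTC+9:00, so local arrival = 08:21 + 9:00 = 17:21 on May 12.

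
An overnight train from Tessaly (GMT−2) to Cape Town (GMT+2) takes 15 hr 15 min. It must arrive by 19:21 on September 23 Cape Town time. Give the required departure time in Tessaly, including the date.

00:06 on Sep 23

Target arrival in UTC: 19:21 − 2:00 = 17:21 on Sep 23.
Subtract 15 hours 15 minutes → departure 02:06 UTC on Sep 23.
Tessaly is UTC−2:00: 02:06 − 2:00 = 00:06 on Sep 23.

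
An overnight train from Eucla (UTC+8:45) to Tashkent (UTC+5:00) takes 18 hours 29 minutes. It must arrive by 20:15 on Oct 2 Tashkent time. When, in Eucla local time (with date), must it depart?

Target arrival in UTC: 20:15 − 5:00 = 15:15 on Oct 2.
Subtract 18 hours 29 minutes → departure 20:46 UTC on Oct 1.
Eucla is UTC+8:45: 20:46 + 8:45 = 05:31 on Oct 2.

05:31 on October 2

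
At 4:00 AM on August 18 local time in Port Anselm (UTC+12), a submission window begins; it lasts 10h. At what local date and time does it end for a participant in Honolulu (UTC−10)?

4:00 PM on Aug 17

Convert start to UTC: 4:00 AM − 12:00 = 4:00 PM UTC on Aug 17.
Add 10 hours duration → 2:00 AM UTC (Aug 18).
Honolulu is UTC−10:00, so local end time = 2:00 AM − 10:00 = 4:00 PM on Aug 17.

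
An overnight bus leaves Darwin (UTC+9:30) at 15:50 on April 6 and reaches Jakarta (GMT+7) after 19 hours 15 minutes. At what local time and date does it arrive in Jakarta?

Jakarta is 2:30 behind Darwin.
After 19 hours 15 minutes it is 11:05 (Apr 7) in Darwin.
Shift by the zone difference: 11:05 − 2:30 = 08:35 on Apr 7 in Jakarta.

08:35 on Apr 7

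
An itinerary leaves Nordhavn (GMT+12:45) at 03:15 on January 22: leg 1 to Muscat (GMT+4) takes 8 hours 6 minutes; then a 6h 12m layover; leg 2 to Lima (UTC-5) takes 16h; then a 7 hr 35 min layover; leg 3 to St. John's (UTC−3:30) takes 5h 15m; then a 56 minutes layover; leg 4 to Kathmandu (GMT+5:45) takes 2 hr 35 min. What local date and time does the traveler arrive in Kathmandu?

Convert departure to UTC: 03:15 − 12:45 = 14:30 UTC on Jan 21.
Add 8 hours and 6 minutes leg 1 → 22:36 UTC.
Add 6 hours and 12 minutes layover in Muscat → 04:48 UTC (Jan 22).
Add 16 hours leg 2 → 20:48 UTC.
Add 7 hours and 35 minutes layover in Lima → 04:23 UTC (Jan 23).
Add 5 hours and 15 minutes leg 3 → 09:38 UTC.
Add 56 minutes layover in St. John's → 10:34 UTC.
Add 2 hours and 35 minutes leg 4 → 13:09 UTC.
Kathmandu is UTC+5:45, so local arrival = 13:09 + 5:45 = 18:54 on Jan 23.

18:54 on Jan 23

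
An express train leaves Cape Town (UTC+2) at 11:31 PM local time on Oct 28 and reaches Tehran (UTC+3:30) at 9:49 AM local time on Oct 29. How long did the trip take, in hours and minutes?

Tehran is 1:30 ahead of Cape Town.
Clock-face elapsed time (ignoring zones) is 10 hours 18 minutes.
Actual elapsed = 10 hours 18 minutes − 1:30 = 8 hours 48 minutes.

8 hours 48 minutes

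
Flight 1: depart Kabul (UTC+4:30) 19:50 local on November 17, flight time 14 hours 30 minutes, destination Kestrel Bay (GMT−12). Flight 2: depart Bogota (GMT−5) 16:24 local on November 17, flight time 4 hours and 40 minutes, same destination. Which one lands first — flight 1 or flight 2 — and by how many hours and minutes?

Flight 1 in UTC: 19:50 − 4:30 = 15:20 on Nov 17.
+14 hours 30 minutes → arrive 05:50 UTC on Nov 18.
Flight 2 in UTC: 16:24 + 5:00 = 21:24 on Nov 17.
+4 hours and 40 minutes → arrive 02:04 UTC on Nov 18.
Flight 2 lands earlier by 3 hours 46 minutes.

the second, by 3 hours 46 minutes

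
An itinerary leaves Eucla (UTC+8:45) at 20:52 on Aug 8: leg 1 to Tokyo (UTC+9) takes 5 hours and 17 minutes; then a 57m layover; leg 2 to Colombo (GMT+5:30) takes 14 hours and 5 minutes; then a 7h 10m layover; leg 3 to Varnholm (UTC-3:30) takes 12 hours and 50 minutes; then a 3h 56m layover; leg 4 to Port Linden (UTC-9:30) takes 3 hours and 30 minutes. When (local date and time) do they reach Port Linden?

02:22 on August 10

Convert departure to UTC: 20:52 − 8:45 = 12:07 UTC on Aug 8.
Add 5 hours and 17 minutes leg 1 → 17:24 UTC.
Add 57 minutes layover in Tokyo → 18:21 UTC.
Add 14 hours 5 minutes leg 2 → 08:26 UTC (Aug 9).
Add 7 hours and 10 minutes layover in Colombo → 15:36 UTC.
Add 12 hours and 50 minutes leg 3 → 04:26 UTC (Aug 10).
Add 3 hours and 56 minutes layover in Varnholm → 08:22 UTC.
Add 3 hours 30 minutes leg 4 → 11:52 UTC.
Port Linden is UTC−9:30, so local arrival = 11:52 − 9:30 = 02:22 on Aug 10.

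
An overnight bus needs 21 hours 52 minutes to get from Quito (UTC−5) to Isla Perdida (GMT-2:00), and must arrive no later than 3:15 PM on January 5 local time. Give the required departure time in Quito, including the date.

2:23 PM on January 4

Target arrival in UTC: 3:15 PM + 2:00 = 5:15 PM on Jan 5.
Subtract 21 hours and 52 minutes → departure 7:23 PM UTC on Jan 4.
Quito is UTC−5:00: 7:23 PM − 5:00 = 2:23 PM on Jan 4.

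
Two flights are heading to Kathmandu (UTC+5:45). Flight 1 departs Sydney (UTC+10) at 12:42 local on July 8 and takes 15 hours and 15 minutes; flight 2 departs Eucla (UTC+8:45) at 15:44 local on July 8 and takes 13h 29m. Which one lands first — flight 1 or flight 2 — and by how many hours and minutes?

the first, by 2 hours 31 minutes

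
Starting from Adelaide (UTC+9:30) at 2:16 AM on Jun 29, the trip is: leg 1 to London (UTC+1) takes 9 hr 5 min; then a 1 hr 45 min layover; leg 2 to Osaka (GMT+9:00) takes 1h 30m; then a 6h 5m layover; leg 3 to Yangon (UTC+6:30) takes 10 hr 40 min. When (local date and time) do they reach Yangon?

Convert departure to UTC: 2:16 AM − 9:30 = 4:46 PM UTC on Jun 28.
Add 9 hours 5 minutes leg 1 → 1:51 AM UTC (Jun 29).
Add 1 hour 45 minutes layover in London → 3:36 AM UTC.
Add 1 hour 30 minutes leg 2 → 5:06 AM UTC.
Add 6 hours 5 minutes layover in Osaka → 11:11 AM UTC.
Add 10 hours and 40 minutes leg 3 → 9:51 PM UTC.
Yangon is UTC+6:30, so local arrival = 9:51 PM + 6:30 = 4:21 AM on Jun 30.

4:21 AM on June 30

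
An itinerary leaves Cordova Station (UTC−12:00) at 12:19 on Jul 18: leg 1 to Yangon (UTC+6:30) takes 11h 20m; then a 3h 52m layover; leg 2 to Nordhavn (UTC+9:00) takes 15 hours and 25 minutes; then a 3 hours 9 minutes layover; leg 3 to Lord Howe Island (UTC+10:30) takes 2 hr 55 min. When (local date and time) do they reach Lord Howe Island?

23:30 on July 20

Convert departure to UTC: 12:19 + 12:00 = 00:19 UTC on Jul 19.
Add 11 hours and 20 minutes leg 1 → 11:39 UTC.
Add 3 hours and 52 minutes layover in Yangon → 15:31 UTC.
Add 15 hours and 25 minutes leg 2 → 06:56 UTC (Jul 20).
Add 3 hours and 9 minutes layover in Nordhavn → 10:05 UTC.
Add 2 hours 55 minutes leg 3 → 13:00 UTC.
Lord Howe Island is UTC+10:30, so local arrival = 13:00 + 10:30 = 23:30 on Jul 20.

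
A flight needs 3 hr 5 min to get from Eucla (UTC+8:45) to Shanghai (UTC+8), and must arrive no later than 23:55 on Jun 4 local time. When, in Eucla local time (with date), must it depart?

21:35 on June 4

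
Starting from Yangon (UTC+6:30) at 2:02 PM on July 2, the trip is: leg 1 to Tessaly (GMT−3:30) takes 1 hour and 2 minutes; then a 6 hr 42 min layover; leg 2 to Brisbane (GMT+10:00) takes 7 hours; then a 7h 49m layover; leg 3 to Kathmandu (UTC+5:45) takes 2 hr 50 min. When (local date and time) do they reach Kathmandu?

Convert departure to UTC: 2:02 PM − 6:30 = 7:32 AM UTC on Jul 2.
Add 1 hour and 2 minutes leg 1 → 8:34 AM UTC.
Add 6 hours and 42 minutes layover in Tessaly → 3:16 PM UTC.
Add 7 hours leg 2 → 10:16 PM UTC.
Add 7 hours and 49 minutes layover in Brisbane → 6:05 AM UTC (Jul 3).
Add 2 hours and 50 minutes leg 3 → 8:55 AM UTC.
Kathmandu is UTC+5:45, so local arrival = 8:55 AM + 5:45 = 2:40 PM on Jul 3.

2:40 PM on Jul 3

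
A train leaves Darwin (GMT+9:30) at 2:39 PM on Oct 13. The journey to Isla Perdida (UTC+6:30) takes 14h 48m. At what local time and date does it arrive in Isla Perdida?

Isla Perdida is 3:00 behind Darwin.
After 14 hours 48 minutes it is 5:27 AM (Oct 14) in Darwin.
Shift by the zone difference: 5:27 AM − 3:00 = 2:27 AM on Oct 14 in Isla Perdida.

2:27 AM on Oct 14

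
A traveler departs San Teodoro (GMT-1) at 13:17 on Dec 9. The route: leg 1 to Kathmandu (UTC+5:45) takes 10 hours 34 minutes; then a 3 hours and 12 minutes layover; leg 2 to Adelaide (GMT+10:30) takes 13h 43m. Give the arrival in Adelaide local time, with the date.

04:16 on December 11

Convert departure to UTC: 13:17 + 1:00 = 14:17 UTC on Dec 9.
Add 10 hours and 34 minutes leg 1 → 00:51 UTC (Dec 10).
Add 3 hours 12 minutes layover in Kathmandu → 04:03 UTC.
Add 13 hours and 43 minutes leg 2 → 17:46 UTC.
Adelaide is UTC+10:30, so local arrival = 17:46 + 10:30 = 04:16 on Dec 11.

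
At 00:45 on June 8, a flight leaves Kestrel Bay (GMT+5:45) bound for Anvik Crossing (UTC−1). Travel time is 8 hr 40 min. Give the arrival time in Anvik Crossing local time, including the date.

02:40 on June 8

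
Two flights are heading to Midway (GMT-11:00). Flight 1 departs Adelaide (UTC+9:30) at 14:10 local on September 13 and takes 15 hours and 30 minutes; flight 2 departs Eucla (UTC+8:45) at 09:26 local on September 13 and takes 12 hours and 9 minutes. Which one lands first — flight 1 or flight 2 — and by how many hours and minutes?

Flight 1 in UTC: 14:10 − 9:30 = 04:40 on Sep 13.
+15 hours 30 minutes → arrive 20:10 UTC on Sep 13.
Flight 2 in UTC: 09:26 − 8:45 = 00:41 on Sep 13.
+12 hours and 9 minutes → arrive 12:50 UTC on Sep 13.
Flight 2 lands earlier by 7 hours 20 minutes.

the second, by 7 hours 20 minutes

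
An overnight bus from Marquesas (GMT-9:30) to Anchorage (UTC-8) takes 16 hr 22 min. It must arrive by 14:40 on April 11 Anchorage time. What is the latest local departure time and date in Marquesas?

20:48 on Apr 10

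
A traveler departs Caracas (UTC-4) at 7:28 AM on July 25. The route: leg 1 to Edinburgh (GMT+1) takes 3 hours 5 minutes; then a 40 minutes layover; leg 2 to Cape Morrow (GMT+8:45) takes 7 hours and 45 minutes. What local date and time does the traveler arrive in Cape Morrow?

Convert departure to UTC: 7:28 AM + 4:00 = 11:28 AM UTC on Jul 25.
Add 3 hours 5 minutes leg 1 → 2:33 PM UTC.
Add 40 minutes layover in Edinburgh → 3:13 PM UTC.
Add 7 hours and 45 minutes leg 2 → 10:58 PM UTC.
Cape Morrow is UTC+8:45, so local arrival = 10:58 PM + 8:45 = 7:43 AM on Jul 26.

7:43 AM on July 26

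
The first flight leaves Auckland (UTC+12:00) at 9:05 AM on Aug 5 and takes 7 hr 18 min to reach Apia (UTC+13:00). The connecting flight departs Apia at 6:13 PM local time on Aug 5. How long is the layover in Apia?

Convert departure to UTC: 9:05 AM − 12:00 = 9:05 PM UTC on Aug 4.
Add 7 hours 18 minutes flight time → 4:23 AM UTC (Aug 5).
Apia is UTC+13:00, so local arrival = 4:23 AM + 13:00 = 5:23 PM on Aug 5.
Layover = 6:13 PM − 5:23 PM = 50 minutes.

50 minutes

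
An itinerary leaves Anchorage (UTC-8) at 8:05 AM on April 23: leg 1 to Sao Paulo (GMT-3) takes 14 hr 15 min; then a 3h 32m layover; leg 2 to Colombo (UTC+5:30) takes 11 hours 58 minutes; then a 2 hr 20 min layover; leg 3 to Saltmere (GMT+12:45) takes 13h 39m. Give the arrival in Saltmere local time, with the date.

Convert departure to UTC: 8:05 AM + 8:00 = 4:05 PM UTC on Apr 23.
Add 14 hours and 15 minutes leg 1 → 6:20 AM UTC (Apr 24).
Add 3 hours and 32 minutes layover in Sao Paulo → 9:52 AM UTC.
Add 11 hours 58 minutes leg 2 → 9:50 PM UTC.
Add 2 hours and 20 minutes layover in Colombo → 12:10 AM UTC (Apr 25).
Add 13 hours and 39 minutes leg 3 → 1:49 PM UTC.
Saltmere is UTC+12:45, so local arrival = 1:49 PM + 12:45 = 2:34 AM on Apr 26.

2:34 AM on Apr 26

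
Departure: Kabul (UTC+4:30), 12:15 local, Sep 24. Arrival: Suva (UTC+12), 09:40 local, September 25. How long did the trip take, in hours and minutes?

Departure in UTC: 12:15 − 4:30 = 07:45 on Sep 24.
Arrival in UTC: 09:40 − 12:00 = 21:40 on Sep 24.
Elapsed = 21:40 − 07:45 = 13 hours 55 minutes.

13 hours 55 minutes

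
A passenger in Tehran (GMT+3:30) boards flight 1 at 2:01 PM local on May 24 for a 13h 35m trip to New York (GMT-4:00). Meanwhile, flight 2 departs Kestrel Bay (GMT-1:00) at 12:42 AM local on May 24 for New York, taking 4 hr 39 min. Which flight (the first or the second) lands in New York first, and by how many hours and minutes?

Flight 1 in UTC: 2:01 PM − 3:30 = 10:31 AM on May 24.
+13 hours and 35 minutes → arrive 12:06 AM UTC on May 25.
Flight 2 in UTC: 12:42 AM + 1:00 = 1:42 AM on May 24.
+4 hours and 39 minutes → arrive 6:21 AM UTC on May 24.
Flight 2 lands earlier by 17 hours 45 minutes.

the second, by 17 hours 45 minutes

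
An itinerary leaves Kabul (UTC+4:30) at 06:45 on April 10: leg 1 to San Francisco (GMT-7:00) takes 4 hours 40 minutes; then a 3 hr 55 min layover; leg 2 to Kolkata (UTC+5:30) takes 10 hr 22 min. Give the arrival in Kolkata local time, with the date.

02:42 on April 11

Convert departure to UTC: 06:45 − 4:30 = 02:15 UTC on Apr 10.
Add 4 hours and 40 minutes leg 1 → 06:55 UTC.
Add 3 hours and 55 minutes layover in San Francisco → 10:50 UTC.
Add 10 hours 22 minutes leg 2 → 21:12 UTC.
Kolkata is UTC+5:30, so local arrival = 21:12 + 5:30 = 02:42 on Apr 11.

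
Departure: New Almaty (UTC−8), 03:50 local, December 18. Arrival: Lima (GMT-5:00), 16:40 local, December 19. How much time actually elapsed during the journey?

33 hours 50 minutes

Lima is 3:00 ahead of New Almaty.
Clock-face elapsed time (ignoring zones) is 36 hours 50 minutes.
Actual elapsed = 36 hours 50 minutes − 3:00 = 33 hours 50 minutes.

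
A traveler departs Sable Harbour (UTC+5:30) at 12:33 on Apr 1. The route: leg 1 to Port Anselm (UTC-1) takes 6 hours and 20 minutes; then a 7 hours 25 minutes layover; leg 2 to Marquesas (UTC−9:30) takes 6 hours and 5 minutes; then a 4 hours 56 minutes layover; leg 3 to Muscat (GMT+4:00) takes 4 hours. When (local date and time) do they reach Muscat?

15:49 on Apr 2

Convert departure to UTC: 12:33 − 5:30 = 07:03 UTC on Apr 1.
Add 6 hours 20 minutes leg 1 → 13:23 UTC.
Add 7 hours 25 minutes layover in Port Anselm → 20:48 UTC.
Add 6 hours and 5 minutes leg 2 → 02:53 UTC (Apr 2).
Add 4 hours 56 minutes layover in Marquesas → 07:49 UTC.
Add 4 hours leg 3 → 11:49 UTC.
Muscat is UTC+4:00, so local arrival = 11:49 + 4:00 = 15:49 on Apr 2.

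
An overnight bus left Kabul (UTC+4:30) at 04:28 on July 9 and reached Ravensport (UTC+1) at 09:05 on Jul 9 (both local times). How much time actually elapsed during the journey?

Departure in UTC: 04:28 − 4:30 = 23:58 on Jul 8.
Arrival in UTC: 09:05 − 1:00 = 08:05 on Jul 9.
Elapsed = 08:05 − 23:58 (+1 day) = 8 hours 7 minutes.

8 hours 7 minutes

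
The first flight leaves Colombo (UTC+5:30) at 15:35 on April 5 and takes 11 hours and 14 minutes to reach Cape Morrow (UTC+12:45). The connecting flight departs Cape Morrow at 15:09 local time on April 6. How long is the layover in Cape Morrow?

5 hours 5 minutes

Convert departure to UTC: 15:35 − 5:30 = 10:05 UTC on Apr 5.
Add 11 hours 14 minutes flight time → 21:19 UTC.
Cape Morrow is UTC+12:45, so local arrival = 21:19 + 12:45 = 10:04 on Apr 6.
Layover = 15:09 − 10:04 = 5 hours 5 minutes.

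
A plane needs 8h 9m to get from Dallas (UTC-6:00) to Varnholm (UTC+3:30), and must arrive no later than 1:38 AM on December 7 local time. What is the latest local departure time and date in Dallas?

7:59 AM on Dec 6

Target arrival in UTC: 1:38 AM − 3:30 = 10:08 PM on Dec 6.
Subtract 8 hours and 9 minutes → departure 1:59 PM UTC on Dec 6.
Dallas is UTC−6:00: 1:59 PM − 6:00 = 7:59 AM on Dec 6.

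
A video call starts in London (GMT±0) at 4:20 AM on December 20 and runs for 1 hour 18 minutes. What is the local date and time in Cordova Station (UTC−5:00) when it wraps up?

London is at UTC+0, so start is already 4:20 AM UTC on Dec 20.
Add 1 hour 18 minutes duration → 5:38 AM UTC.
Cordova Station is UTC−5:00, so local end time = 5:38 AM − 5:00 = 12:38 AM on Dec 20.

12:38 AM on December 20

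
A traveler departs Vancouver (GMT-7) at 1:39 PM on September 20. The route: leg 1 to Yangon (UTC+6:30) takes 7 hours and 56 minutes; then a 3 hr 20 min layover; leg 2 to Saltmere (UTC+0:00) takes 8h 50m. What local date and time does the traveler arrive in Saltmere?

Convert departure to UTC: 1:39 PM + 7:00 = 8:39 PM UTC on Sep 20.
Add 7 hours and 56 minutes leg 1 → 4:35 AM UTC (Sep 21).
Add 3 hours and 20 minutes layover in Yangon → 7:55 AM UTC.
Add 8 hours and 50 minutes leg 2 → 4:45 PM UTC.
Saltmere is UTC+0, so local arrival is the same: 4:45 PM on Sep 21.

4:45 PM on September 21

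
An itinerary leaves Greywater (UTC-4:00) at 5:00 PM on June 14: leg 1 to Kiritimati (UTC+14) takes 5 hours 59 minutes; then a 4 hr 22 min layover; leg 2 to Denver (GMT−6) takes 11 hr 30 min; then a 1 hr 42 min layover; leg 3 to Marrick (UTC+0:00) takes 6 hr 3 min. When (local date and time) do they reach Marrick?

Convert departure to UTC: 5:00 PM + 4:00 = 9:00 PM UTC on Jun 14.
Add 5 hours and 59 minutes leg 1 → 2:59 AM UTC (Jun 15).
Add 4 hours and 22 minutes layover in Kiritimati → 7:21 AM UTC.
Add 11 hours 30 minutes leg 2 → 6:51 PM UTC.
Add 1 hour 42 minutes layover in Denver → 8:33 PM UTC.
Add 6 hours and 3 minutes leg 3 → 2:36 AM UTC (Jun 16).
Marrick is UTC+0, so local arrival is the same: 2:36 AM on Jun 16.

2:36 AM on June 16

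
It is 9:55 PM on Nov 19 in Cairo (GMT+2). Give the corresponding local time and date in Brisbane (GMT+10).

Brisbane is 8:00 ahead of Cairo.
Shift by the zone difference: 9:55 PM + 8:00 = 5:55 AM on Nov 20 in Brisbane.

5:55 AM on November 20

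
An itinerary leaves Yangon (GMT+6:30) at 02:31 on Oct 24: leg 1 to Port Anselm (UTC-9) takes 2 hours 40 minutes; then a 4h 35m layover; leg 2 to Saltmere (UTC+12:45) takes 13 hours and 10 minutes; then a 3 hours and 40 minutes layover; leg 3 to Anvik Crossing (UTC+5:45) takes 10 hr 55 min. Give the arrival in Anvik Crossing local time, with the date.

Convert departure to UTC: 02:31 − 6:30 = 20:01 UTC on Oct 23.
Add 2 hours 40 minutes leg 1 → 22:41 UTC.
Add 4 hours and 35 minutes layover in Port Anselm → 03:16 UTC (Oct 24).
Add 13 hours 10 minutes leg 2 → 16:26 UTC.
Add 3 hours and 40 minutes layover in Saltmere → 20:06 UTC.
Add 10 hours and 55 minutes leg 3 → 07:01 UTC (Oct 25).
Anvik Crossing is UTC+5:45, so local arrival = 07:01 + 5:45 = 12:46 on Oct 25.

12:46 on Oct 25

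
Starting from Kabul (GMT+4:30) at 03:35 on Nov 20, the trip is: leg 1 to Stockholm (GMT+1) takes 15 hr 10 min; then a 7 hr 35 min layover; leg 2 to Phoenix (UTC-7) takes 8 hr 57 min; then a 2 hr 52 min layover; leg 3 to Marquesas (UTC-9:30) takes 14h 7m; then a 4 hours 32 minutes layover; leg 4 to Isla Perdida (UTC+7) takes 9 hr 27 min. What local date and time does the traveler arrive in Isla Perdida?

20:45 on November 22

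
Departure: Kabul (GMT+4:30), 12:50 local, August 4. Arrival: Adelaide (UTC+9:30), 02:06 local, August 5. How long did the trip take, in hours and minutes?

8 hours 16 minutes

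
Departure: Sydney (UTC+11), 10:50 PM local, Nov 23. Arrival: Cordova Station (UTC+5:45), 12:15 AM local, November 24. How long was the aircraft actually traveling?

6 hours 40 minutes

Departure in UTC: 10:50 PM − 11:00 = 11:50 AM on Nov 23.
Arrival in UTC: 12:15 AM − 5:45 = 6:30 PM on Nov 23.
Elapsed = 6:30 PM − 11:50 AM = 6 hours 40 minutes.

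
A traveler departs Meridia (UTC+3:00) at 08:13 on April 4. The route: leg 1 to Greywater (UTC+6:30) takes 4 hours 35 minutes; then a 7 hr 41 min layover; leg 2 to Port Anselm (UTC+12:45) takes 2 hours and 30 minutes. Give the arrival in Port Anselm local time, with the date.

Convert departure to UTC: 08:13 − 3:00 = 05:13 UTC on Apr 4.
Add 4 hours 35 minutes leg 1 → 09:48 UTC.
Add 7 hours and 41 minutes layover in Greywater → 17:29 UTC.
Add 2 hours and 30 minutes leg 2 → 19:59 UTC.
Port Anselm is UTC+12:45, so local arrival = 19:59 + 12:45 = 08:44 on Apr 5.

08:44 on April 5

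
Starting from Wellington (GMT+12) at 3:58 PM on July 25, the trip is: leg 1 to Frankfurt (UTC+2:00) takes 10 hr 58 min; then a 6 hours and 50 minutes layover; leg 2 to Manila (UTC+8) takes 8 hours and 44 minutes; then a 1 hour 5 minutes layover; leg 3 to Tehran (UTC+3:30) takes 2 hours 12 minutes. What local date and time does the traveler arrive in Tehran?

Convert departure to UTC: 3:58 PM − 12:00 = 3:58 AM UTC on Jul 25.
Add 10 hours 58 minutes leg 1 → 2:56 PM UTC.
Add 6 hours 50 minutes layover in Frankfurt → 9:46 PM UTC.
Add 8 hours 44 minutes leg 2 → 6:30 AM UTC (Jul 26).
Add 1 hour and 5 minutes layover in Manila → 7:35 AM UTC.
Add 2 hours 12 minutes leg 3 → 9:47 AM UTC.
Tehran is UTC+3:30, so local arrival = 9:47 AM + 3:30 = 1:17 PM on Jul 26.

1:17 PM on July 26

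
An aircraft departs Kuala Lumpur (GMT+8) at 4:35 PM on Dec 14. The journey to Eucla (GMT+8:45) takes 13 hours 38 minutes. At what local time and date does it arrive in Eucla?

Convert departure to UTC: 4:35 PM − 8:00 = 8:35 AM UTC on Dec 14.
Add 13 hours 38 minutes travel time → 10:13 PM UTC.
Eucla is UTC+8:45, so local arrival = 10:13 PM + 8:45 = 6:58 AM on Dec 15.

6:58 AM on December 15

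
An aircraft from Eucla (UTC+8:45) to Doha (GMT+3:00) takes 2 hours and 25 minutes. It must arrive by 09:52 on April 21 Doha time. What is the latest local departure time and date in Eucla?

13:12 on Apr 21

Target arrival in UTC: 09:52 − 3:00 = 06:52 on Apr 21.
Subtract 2 hours 25 minutes → departure 04:27 UTC on Apr 21.
Eucla is UTC+8:45: 04:27 + 8:45 = 13:12 on Apr 21.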